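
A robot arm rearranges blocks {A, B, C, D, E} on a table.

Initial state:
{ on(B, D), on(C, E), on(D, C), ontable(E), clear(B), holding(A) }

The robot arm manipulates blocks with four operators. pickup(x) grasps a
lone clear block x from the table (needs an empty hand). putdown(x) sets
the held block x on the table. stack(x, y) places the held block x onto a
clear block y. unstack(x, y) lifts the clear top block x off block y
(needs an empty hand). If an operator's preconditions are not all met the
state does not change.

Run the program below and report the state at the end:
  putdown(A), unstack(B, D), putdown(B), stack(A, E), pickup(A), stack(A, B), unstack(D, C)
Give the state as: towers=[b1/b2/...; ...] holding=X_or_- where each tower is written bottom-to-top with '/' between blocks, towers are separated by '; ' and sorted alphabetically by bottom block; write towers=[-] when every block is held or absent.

towers=[B/A; E/C] holding=D

step 1 (putdown(A)): towers=[A; E/C/D/B] holding=-
step 2 (unstack(B, D)): towers=[A; E/C/D] holding=B
step 3 (putdown(B)): towers=[A; B; E/C/D] holding=-
step 4 (stack(A, E)) [no-op]: towers=[A; B; E/C/D] holding=-
step 5 (pickup(A)): towers=[B; E/C/D] holding=A
step 6 (stack(A, B)): towers=[B/A; E/C/D] holding=-
step 7 (unstack(D, C)): towers=[B/A; E/C] holding=D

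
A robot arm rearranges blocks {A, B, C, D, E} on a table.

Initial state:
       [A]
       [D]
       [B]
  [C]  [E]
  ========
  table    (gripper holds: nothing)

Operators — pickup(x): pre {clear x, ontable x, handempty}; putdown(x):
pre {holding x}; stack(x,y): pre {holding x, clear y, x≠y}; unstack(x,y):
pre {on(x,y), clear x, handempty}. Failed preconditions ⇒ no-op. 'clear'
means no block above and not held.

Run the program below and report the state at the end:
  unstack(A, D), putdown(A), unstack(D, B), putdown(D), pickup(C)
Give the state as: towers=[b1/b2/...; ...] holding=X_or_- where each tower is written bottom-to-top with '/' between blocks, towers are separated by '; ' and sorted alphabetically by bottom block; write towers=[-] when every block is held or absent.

towers=[A; D; E/B] holding=C

step 1 (unstack(A, D)): towers=[C; E/B/D] holding=A
step 2 (putdown(A)): towers=[A; C; E/B/D] holding=-
step 3 (unstack(D, B)): towers=[A; C; E/B] holding=D
step 4 (putdown(D)): towers=[A; C; D; E/B] holding=-
step 5 (pickup(C)): towers=[A; D; E/B] holding=C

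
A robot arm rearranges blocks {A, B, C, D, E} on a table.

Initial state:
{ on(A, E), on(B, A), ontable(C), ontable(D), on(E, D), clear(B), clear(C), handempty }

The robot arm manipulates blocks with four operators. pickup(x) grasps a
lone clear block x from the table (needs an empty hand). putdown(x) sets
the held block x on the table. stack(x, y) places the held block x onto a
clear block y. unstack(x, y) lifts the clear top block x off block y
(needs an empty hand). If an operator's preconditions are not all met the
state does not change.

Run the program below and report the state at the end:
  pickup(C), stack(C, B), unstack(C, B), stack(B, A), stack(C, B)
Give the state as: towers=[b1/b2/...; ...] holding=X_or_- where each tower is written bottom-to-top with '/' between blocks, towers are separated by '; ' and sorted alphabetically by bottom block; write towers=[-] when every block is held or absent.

towers=[D/E/A/B/C] holding=-

step 1 (pickup(C)): towers=[D/E/A/B] holding=C
step 2 (stack(C, B)): towers=[D/E/A/B/C] holding=-
step 3 (unstack(C, B)): towers=[D/E/A/B] holding=C
step 4 (stack(B, A)) [no-op]: towers=[D/E/A/B] holding=C
step 5 (stack(C, B)): towers=[D/E/A/B/C] holding=-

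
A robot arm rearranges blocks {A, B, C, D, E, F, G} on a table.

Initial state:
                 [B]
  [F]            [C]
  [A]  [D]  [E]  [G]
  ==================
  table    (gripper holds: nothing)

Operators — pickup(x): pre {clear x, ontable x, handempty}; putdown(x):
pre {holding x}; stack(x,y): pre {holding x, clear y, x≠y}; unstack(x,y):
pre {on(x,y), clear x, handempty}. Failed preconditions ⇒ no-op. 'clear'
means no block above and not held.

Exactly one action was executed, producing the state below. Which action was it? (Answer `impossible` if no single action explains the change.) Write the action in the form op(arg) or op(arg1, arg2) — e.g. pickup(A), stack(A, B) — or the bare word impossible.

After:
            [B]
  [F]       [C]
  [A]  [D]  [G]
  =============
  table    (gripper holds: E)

target: towers=[A/F; D; G/C/B] holding=E
     unstack(B, C) → towers=[A/F; D; E; G/C] holding=B
     unstack(F, A) → towers=[A; D; E; G/C/B] holding=F
         pickup(D) → towers=[A/F; E; G/C/B] holding=D
         pickup(E) → towers=[A/F; D; G/C/B] holding=E  ← match

pickup(E)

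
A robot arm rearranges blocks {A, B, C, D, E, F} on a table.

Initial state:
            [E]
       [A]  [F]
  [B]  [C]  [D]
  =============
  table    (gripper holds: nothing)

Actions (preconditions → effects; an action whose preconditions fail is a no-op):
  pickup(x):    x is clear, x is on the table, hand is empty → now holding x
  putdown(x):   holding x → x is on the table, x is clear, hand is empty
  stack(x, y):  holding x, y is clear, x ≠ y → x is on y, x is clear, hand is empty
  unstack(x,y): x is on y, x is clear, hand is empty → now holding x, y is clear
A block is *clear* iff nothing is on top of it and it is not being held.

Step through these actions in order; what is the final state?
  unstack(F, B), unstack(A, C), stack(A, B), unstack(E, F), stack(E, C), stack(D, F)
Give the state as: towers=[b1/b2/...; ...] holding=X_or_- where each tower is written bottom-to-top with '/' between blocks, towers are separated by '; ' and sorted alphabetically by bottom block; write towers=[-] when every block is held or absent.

towers=[B/A; C/E; D/F] holding=-

step 1 (unstack(F, B)) [no-op]: towers=[B; C/A; D/F/E] holding=-
step 2 (unstack(A, C)): towers=[B; C; D/F/E] holding=A
step 3 (stack(A, B)): towers=[B/A; C; D/F/E] holding=-
step 4 (unstack(E, F)): towers=[B/A; C; D/F] holding=E
step 5 (stack(E, C)): towers=[B/A; C/E; D/F] holding=-
step 6 (stack(D, F)) [no-op]: towers=[B/A; C/E; D/F] holding=-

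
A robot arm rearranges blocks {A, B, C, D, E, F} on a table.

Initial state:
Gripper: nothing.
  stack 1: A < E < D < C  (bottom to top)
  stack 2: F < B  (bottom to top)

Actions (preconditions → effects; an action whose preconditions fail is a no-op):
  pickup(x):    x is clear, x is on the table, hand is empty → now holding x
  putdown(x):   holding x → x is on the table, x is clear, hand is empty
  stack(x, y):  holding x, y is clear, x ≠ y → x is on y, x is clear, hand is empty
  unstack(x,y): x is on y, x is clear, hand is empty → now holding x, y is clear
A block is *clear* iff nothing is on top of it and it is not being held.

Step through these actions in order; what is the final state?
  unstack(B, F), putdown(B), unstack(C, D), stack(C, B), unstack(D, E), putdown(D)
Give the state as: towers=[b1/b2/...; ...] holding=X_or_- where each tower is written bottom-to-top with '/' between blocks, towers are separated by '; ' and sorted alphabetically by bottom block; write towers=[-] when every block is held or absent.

towers=[A/E; B/C; D; F] holding=-

step 1 (unstack(B, F)): towers=[A/E/D/C; F] holding=B
step 2 (putdown(B)): towers=[A/E/D/C; B; F] holding=-
step 3 (unstack(C, D)): towers=[A/E/D; B; F] holding=C
step 4 (stack(C, B)): towers=[A/E/D; B/C; F] holding=-
step 5 (unstack(D, E)): towers=[A/E; B/C; F] holding=D
step 6 (putdown(D)): towers=[A/E; B/C; D; F] holding=-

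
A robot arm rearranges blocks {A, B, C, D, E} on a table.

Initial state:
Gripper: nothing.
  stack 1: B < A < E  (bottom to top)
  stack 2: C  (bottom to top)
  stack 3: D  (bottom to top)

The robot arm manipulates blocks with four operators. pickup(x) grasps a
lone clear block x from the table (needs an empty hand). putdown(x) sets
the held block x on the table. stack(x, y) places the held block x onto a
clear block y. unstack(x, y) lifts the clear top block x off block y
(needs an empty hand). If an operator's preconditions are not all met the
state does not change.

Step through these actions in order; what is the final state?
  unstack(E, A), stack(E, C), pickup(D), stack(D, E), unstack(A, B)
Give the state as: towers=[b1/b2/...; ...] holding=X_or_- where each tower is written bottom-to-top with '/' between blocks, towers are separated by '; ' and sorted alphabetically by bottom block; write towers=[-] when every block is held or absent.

towers=[B; C/E/D] holding=A

step 1 (unstack(E, A)): towers=[B/A; C; D] holding=E
step 2 (stack(E, C)): towers=[B/A; C/E; D] holding=-
step 3 (pickup(D)): towers=[B/A; C/E] holding=D
step 4 (stack(D, E)): towers=[B/A; C/E/D] holding=-
step 5 (unstack(A, B)): towers=[B; C/E/D] holding=A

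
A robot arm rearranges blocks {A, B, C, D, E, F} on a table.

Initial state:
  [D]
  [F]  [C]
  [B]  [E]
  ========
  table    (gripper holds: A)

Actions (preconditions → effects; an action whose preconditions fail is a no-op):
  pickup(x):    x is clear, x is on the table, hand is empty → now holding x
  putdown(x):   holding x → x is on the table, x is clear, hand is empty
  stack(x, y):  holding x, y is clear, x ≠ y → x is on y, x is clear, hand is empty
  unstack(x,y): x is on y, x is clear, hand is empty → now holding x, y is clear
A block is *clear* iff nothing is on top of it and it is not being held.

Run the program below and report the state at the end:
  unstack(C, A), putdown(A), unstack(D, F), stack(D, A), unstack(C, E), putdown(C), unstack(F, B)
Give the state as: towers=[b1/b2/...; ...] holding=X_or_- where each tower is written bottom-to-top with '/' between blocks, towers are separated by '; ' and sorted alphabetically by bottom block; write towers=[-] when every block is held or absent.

step 1 (unstack(C, A)) [no-op]: towers=[B/F/D; E/C] holding=A
step 2 (putdown(A)): towers=[A; B/F/D; E/C] holding=-
step 3 (unstack(D, F)): towers=[A; B/F; E/C] holding=D
step 4 (stack(D, A)): towers=[A/D; B/F; E/C] holding=-
step 5 (unstack(C, E)): towers=[A/D; B/F; E] holding=C
step 6 (putdown(C)): towers=[A/D; B/F; C; E] holding=-
step 7 (unstack(F, B)): towers=[A/D; B; C; E] holding=F

towers=[A/D; B; C; E] holding=F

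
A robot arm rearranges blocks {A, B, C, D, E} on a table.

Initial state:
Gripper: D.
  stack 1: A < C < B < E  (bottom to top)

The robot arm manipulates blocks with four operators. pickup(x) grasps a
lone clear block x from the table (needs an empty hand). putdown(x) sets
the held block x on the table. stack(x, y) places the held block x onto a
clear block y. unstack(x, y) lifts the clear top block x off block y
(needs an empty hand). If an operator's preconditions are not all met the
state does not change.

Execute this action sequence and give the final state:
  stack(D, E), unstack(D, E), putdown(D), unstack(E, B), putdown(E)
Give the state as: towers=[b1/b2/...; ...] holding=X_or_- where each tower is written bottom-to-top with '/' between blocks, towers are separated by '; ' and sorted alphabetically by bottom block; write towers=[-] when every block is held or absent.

towers=[A/C/B; D; E] holding=-

step 1 (stack(D, E)): towers=[A/C/B/E/D] holding=-
step 2 (unstack(D, E)): towers=[A/C/B/E] holding=D
step 3 (putdown(D)): towers=[A/C/B/E; D] holding=-
step 4 (unstack(E, B)): towers=[A/C/B; D] holding=E
step 5 (putdown(E)): towers=[A/C/B; D; E] holding=-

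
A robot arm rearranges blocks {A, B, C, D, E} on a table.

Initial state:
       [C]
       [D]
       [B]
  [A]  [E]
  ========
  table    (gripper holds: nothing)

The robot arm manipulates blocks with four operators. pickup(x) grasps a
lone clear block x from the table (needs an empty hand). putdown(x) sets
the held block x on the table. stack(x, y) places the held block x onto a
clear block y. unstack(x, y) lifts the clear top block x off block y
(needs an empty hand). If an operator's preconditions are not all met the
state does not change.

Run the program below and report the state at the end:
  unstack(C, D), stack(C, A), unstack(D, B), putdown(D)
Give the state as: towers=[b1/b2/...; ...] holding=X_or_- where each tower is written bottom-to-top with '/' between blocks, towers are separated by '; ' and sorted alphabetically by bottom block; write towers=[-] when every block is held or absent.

step 1 (unstack(C, D)): towers=[A; E/B/D] holding=C
step 2 (stack(C, A)): towers=[A/C; E/B/D] holding=-
step 3 (unstack(D, B)): towers=[A/C; E/B] holding=D
step 4 (putdown(D)): towers=[A/C; D; E/B] holding=-

towers=[A/C; D; E/B] holding=-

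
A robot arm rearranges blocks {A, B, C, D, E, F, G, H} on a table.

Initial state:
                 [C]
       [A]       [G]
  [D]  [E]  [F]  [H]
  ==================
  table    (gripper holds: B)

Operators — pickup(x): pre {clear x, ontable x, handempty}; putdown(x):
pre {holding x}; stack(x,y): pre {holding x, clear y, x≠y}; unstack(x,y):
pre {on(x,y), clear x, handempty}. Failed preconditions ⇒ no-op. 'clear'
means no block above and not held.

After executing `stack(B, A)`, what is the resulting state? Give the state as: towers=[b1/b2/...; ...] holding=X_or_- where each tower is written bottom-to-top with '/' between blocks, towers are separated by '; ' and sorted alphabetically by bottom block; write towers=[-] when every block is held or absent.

towers=[D; E/A/B; F; H/G/C] holding=-

before: towers=[D; E/A; F; H/G/C] holding=B
pre[stack(B, A)]: holding(B) ✓, clear(A) ✓, B≠A ✓
all met → apply stack(B, A)
after:  towers=[D; E/A/B; F; H/G/C] holding=-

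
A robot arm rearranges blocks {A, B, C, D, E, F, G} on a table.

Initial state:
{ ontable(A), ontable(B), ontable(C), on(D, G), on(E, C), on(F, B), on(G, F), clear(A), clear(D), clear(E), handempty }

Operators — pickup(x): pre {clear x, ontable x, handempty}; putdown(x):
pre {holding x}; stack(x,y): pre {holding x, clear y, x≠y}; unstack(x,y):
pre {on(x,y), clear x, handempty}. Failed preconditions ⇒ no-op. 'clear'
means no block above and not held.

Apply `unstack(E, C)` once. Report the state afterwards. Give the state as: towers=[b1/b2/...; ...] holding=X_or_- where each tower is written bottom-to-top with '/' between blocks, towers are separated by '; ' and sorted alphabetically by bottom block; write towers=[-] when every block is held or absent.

before: towers=[A; B/F/G/D; C/E] holding=-
pre[unstack(E, C)]: on(E,C) yes, clear(E) yes, handempty yes
all met → apply unstack(E, C)
after:  towers=[A; B/F/G/D; C] holding=E

towers=[A; B/F/G/D; C] holding=E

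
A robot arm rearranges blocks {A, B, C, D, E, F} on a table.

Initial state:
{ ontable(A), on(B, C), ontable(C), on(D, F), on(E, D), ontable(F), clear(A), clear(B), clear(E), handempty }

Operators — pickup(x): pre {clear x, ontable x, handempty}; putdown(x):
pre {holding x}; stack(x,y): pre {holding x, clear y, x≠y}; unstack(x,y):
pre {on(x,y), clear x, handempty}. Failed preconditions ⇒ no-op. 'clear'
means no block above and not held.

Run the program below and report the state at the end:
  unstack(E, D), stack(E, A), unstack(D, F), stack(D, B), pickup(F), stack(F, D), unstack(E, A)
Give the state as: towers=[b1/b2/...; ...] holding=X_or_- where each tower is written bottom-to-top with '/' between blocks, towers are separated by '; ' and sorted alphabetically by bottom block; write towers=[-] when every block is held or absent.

towers=[A; C/B/D/F] holding=E

step 1 (unstack(E, D)): towers=[A; C/B; F/D] holding=E
step 2 (stack(E, A)): towers=[A/E; C/B; F/D] holding=-
step 3 (unstack(D, F)): towers=[A/E; C/B; F] holding=D
step 4 (stack(D, B)): towers=[A/E; C/B/D; F] holding=-
step 5 (pickup(F)): towers=[A/E; C/B/D] holding=F
step 6 (stack(F, D)): towers=[A/E; C/B/D/F] holding=-
step 7 (unstack(E, A)): towers=[A; C/B/D/F] holding=E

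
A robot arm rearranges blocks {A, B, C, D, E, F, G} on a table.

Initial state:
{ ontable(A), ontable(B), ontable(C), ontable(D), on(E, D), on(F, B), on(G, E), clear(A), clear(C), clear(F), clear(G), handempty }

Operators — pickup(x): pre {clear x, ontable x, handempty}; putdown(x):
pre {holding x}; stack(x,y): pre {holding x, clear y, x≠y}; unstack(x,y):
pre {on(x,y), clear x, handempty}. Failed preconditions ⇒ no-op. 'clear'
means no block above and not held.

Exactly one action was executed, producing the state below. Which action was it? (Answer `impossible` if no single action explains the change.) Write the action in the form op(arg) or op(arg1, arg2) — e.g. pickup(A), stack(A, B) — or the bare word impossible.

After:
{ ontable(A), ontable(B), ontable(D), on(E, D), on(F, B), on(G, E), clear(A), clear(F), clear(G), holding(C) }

target: towers=[A; B/F; D/E/G] holding=C
     unstack(F, B) → towers=[A; B; C; D/E/G] holding=F
     unstack(G, E) → towers=[A; B/F; C; D/E] holding=G
         pickup(A) → towers=[B/F; C; D/E/G] holding=A
         pickup(C) → towers=[A; B/F; D/E/G] holding=C  ← match

pickup(C)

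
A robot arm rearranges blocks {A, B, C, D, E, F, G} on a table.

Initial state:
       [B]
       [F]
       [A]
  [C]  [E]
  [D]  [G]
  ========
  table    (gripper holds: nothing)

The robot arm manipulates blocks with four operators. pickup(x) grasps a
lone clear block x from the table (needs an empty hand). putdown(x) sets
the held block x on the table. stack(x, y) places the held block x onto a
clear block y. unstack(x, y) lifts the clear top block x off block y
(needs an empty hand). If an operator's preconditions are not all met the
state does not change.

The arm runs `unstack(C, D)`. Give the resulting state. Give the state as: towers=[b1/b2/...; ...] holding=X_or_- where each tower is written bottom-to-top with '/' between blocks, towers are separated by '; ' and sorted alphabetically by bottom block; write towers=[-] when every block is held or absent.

before: towers=[D/C; G/E/A/F/B] holding=-
pre[unstack(C, D)]: on(C,D) ✓, clear(C) ✓, handempty ✓
all met → apply unstack(C, D)
after:  towers=[D; G/E/A/F/B] holding=C

towers=[D; G/E/A/F/B] holding=C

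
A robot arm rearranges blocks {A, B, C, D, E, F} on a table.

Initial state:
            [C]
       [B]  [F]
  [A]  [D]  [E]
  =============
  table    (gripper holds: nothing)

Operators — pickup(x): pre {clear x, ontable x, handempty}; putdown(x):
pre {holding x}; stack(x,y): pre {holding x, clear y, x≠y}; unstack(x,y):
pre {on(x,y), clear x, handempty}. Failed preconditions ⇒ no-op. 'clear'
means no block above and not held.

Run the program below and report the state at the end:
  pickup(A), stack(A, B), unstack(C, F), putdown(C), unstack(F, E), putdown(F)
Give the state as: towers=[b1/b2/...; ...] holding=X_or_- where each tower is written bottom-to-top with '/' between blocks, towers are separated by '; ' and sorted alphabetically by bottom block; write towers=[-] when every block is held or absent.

step 1 (pickup(A)): towers=[D/B; E/F/C] holding=A
step 2 (stack(A, B)): towers=[D/B/A; E/F/C] holding=-
step 3 (unstack(C, F)): towers=[D/B/A; E/F] holding=C
step 4 (putdown(C)): towers=[C; D/B/A; E/F] holding=-
step 5 (unstack(F, E)): towers=[C; D/B/A; E] holding=F
step 6 (putdown(F)): towers=[C; D/B/A; E; F] holding=-

towers=[C; D/B/A; E; F] holding=-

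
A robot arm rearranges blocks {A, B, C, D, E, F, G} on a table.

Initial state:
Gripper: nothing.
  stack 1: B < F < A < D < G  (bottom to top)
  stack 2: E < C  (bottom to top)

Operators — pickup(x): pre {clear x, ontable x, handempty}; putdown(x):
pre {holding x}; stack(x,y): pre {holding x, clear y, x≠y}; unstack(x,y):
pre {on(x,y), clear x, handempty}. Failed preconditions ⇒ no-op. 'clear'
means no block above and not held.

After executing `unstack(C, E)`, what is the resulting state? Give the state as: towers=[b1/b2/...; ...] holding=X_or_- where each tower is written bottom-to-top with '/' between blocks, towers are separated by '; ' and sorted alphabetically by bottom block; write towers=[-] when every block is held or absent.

towers=[B/F/A/D/G; E] holding=C

before: towers=[B/F/A/D/G; E/C] holding=-
pre[unstack(C, E)]: on(C,E) ✓, clear(C) ✓, handempty ✓
all met → apply unstack(C, E)
after:  towers=[B/F/A/D/G; E] holding=C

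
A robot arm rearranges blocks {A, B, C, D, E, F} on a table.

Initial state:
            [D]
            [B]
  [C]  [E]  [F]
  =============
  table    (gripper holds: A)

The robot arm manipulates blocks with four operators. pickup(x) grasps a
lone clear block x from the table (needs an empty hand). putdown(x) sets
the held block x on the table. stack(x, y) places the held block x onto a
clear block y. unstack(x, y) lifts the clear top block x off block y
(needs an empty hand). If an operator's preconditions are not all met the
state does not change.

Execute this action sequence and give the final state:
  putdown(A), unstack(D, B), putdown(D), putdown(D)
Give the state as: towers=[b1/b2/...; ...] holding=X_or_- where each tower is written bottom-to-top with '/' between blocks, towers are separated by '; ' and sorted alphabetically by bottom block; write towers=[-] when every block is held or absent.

step 1 (putdown(A)): towers=[A; C; E; F/B/D] holding=-
step 2 (unstack(D, B)): towers=[A; C; E; F/B] holding=D
step 3 (putdown(D)): towers=[A; C; D; E; F/B] holding=-
step 4 (putdown(D)) [no-op]: towers=[A; C; D; E; F/B] holding=-

towers=[A; C; D; E; F/B] holding=-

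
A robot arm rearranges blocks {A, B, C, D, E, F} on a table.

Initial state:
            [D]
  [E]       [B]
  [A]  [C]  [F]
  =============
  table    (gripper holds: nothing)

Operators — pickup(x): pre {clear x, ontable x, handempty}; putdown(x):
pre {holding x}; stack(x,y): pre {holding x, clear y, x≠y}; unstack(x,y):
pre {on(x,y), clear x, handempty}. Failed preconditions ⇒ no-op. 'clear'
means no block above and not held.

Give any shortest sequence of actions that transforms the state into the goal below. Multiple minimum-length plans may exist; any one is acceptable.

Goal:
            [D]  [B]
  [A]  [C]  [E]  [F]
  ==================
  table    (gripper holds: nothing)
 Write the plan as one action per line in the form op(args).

step 1 (unstack(E, A)): towers=[A; C; F/B/D] holding=E
step 2 (putdown(E)): towers=[A; C; E; F/B/D] holding=-
step 3 (unstack(D, B)): towers=[A; C; E; F/B] holding=D
step 4 (stack(D, E)): towers=[A; C; E/D; F/B] holding=-
goal check: towers=[A; C; E/D; F/B] holding=- — reached (length 4, optimal by BFS)

unstack(E, A)
putdown(E)
unstack(D, B)
stack(D, E)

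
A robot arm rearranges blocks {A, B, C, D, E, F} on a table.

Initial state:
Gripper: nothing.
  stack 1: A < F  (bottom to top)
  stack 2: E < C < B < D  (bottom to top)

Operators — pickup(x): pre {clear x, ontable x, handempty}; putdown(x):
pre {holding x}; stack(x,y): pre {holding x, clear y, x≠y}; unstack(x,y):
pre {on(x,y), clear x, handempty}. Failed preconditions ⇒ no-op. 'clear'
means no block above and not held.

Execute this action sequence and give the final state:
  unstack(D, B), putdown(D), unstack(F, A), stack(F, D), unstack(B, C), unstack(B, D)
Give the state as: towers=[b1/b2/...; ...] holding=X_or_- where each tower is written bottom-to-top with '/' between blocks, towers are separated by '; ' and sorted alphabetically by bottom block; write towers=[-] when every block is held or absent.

towers=[A; D/F; E/C] holding=B

step 1 (unstack(D, B)): towers=[A/F; E/C/B] holding=D
step 2 (putdown(D)): towers=[A/F; D; E/C/B] holding=-
step 3 (unstack(F, A)): towers=[A; D; E/C/B] holding=F
step 4 (stack(F, D)): towers=[A; D/F; E/C/B] holding=-
step 5 (unstack(B, C)): towers=[A; D/F; E/C] holding=B
step 6 (unstack(B, D)) [no-op]: towers=[A; D/F; E/C] holding=B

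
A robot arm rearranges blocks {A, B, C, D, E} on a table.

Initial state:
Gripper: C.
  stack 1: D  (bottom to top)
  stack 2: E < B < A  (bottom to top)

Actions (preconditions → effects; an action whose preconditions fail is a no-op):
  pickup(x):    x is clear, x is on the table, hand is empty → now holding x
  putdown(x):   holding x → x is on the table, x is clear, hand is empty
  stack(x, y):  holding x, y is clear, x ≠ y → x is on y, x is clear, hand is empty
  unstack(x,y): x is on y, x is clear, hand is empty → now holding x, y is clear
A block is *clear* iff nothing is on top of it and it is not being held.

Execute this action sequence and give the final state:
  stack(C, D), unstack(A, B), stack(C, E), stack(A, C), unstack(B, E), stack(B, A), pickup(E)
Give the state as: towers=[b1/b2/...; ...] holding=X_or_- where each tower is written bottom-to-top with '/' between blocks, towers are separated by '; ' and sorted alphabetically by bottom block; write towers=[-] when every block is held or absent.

towers=[D/C/A/B] holding=E

step 1 (stack(C, D)): towers=[D/C; E/B/A] holding=-
step 2 (unstack(A, B)): towers=[D/C; E/B] holding=A
step 3 (stack(C, E)) [no-op]: towers=[D/C; E/B] holding=A
step 4 (stack(A, C)): towers=[D/C/A; E/B] holding=-
step 5 (unstack(B, E)): towers=[D/C/A; E] holding=B
step 6 (stack(B, A)): towers=[D/C/A/B; E] holding=-
step 7 (pickup(E)): towers=[D/C/A/B] holding=E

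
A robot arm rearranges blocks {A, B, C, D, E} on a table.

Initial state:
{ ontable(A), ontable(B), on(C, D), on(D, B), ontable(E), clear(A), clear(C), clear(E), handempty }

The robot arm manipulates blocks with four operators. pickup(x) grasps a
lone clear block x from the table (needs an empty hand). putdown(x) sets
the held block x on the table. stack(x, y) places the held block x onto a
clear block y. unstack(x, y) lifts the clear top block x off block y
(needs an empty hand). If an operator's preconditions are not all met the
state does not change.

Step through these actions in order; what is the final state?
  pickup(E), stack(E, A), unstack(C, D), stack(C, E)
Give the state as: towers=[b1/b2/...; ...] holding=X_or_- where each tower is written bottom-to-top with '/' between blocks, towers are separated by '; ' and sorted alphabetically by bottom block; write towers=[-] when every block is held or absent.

towers=[A/E/C; B/D] holding=-

step 1 (pickup(E)): towers=[A; B/D/C] holding=E
step 2 (stack(E, A)): towers=[A/E; B/D/C] holding=-
step 3 (unstack(C, D)): towers=[A/E; B/D] holding=C
step 4 (stack(C, E)): towers=[A/E/C; B/D] holding=-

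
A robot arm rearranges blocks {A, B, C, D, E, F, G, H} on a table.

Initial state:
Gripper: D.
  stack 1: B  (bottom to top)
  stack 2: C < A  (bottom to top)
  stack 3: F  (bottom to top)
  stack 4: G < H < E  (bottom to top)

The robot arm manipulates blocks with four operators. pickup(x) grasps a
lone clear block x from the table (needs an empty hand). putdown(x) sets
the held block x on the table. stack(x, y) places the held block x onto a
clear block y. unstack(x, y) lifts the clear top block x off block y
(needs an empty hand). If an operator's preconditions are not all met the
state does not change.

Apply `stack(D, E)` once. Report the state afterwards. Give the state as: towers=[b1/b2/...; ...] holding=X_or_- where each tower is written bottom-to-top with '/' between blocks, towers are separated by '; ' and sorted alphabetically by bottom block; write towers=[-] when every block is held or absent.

before: towers=[B; C/A; F; G/H/E] holding=D
pre[stack(D, E)]: holding(D) ✓, clear(E) ✓, D≠E ✓
all met → apply stack(D, E)
after:  towers=[B; C/A; F; G/H/E/D] holding=-

towers=[B; C/A; F; G/H/E/D] holding=-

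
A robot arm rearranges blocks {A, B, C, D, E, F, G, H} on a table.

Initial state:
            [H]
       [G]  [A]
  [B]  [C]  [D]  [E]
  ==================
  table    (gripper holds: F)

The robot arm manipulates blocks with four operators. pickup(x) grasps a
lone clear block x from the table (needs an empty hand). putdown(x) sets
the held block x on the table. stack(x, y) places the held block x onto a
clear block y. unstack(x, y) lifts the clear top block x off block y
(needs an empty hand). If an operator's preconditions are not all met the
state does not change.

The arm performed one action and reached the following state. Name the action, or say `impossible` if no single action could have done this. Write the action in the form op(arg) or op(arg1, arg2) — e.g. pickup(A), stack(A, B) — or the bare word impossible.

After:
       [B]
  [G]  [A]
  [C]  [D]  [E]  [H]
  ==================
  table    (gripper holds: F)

target: towers=[C/G; D/A/B; E; H] holding=F
        putdown(F) → towers=[B; C/G; D/A/H; E; F] holding=-
       stack(F, G) → towers=[B; C/G/F; D/A/H; E] holding=-
       stack(F, E) → towers=[B; C/G; D/A/H; E/F] holding=-
       stack(F, H) → towers=[B; C/G; D/A/H/F; E] holding=-
       stack(F, B) → towers=[B/F; C/G; D/A/H; E] holding=-
none of the 5 applicable actions match → impossible

impossible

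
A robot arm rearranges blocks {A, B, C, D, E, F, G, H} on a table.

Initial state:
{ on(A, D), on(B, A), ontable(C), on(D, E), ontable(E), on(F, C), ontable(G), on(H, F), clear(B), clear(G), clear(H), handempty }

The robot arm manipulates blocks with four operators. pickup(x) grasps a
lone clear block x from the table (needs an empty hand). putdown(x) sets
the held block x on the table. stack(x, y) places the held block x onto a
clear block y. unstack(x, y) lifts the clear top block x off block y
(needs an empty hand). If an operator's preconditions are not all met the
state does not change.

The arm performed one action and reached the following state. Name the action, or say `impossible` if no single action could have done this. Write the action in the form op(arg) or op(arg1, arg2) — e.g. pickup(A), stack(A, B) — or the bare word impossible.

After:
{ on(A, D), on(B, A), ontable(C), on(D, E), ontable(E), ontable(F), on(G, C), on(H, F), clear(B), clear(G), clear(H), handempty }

target: towers=[C/G; E/D/A/B; F/H] holding=-
         pickup(G) → towers=[C/F/H; E/D/A/B] holding=G
     unstack(H, F) → towers=[C/F; E/D/A/B; G] holding=H
     unstack(B, A) → towers=[C/F/H; E/D/A; G] holding=B
none of the 3 applicable actions match → impossible

impossible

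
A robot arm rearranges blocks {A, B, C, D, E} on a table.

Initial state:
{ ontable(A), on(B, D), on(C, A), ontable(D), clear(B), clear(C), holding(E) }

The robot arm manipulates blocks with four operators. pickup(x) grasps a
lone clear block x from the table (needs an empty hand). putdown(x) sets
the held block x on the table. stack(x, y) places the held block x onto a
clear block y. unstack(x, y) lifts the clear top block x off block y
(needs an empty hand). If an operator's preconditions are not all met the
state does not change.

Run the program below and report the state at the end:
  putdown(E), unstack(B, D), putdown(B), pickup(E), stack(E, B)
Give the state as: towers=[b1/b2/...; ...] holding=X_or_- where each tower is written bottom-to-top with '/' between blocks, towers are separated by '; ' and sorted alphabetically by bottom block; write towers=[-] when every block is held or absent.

step 1 (putdown(E)): towers=[A/C; D/B; E] holding=-
step 2 (unstack(B, D)): towers=[A/C; D; E] holding=B
step 3 (putdown(B)): towers=[A/C; B; D; E] holding=-
step 4 (pickup(E)): towers=[A/C; B; D] holding=E
step 5 (stack(E, B)): towers=[A/C; B/E; D] holding=-

towers=[A/C; B/E; D] holding=-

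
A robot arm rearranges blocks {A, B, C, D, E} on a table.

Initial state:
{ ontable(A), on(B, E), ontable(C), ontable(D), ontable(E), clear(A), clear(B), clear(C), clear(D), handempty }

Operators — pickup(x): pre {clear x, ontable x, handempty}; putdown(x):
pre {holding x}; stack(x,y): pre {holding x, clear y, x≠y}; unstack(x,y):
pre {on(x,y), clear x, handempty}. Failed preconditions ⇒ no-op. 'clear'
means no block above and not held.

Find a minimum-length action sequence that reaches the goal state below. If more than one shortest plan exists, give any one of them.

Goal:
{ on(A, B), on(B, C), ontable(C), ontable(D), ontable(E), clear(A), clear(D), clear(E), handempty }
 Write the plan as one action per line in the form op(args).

step 1 (unstack(B, E)): towers=[A; C; D; E] holding=B
step 2 (stack(B, C)): towers=[A; C/B; D; E] holding=-
step 3 (pickup(A)): towers=[C/B; D; E] holding=A
step 4 (stack(A, B)): towers=[C/B/A; D; E] holding=-
goal check: towers=[C/B/A; D; E] holding=- — reached (length 4, optimal by BFS)

unstack(B, E)
stack(B, C)
pickup(A)
stack(A, B)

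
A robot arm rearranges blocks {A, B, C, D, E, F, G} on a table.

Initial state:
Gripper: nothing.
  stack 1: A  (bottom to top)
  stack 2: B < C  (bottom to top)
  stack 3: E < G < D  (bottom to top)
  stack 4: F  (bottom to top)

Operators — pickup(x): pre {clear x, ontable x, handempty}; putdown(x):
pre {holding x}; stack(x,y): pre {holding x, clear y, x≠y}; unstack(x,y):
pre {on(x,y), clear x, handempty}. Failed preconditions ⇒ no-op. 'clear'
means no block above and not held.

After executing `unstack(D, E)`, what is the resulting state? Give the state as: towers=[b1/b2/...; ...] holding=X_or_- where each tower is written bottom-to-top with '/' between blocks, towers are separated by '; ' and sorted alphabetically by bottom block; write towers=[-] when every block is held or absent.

towers=[A; B/C; E/G/D; F] holding=-

before: towers=[A; B/C; E/G/D; F] holding=-
pre[unstack(D, E)]: on(D,E) no, clear(D) yes, handempty yes
on(D,E) unmet → unstack(D, E) is a no-op
after:  towers=[A; B/C; E/G/D; F] holding=-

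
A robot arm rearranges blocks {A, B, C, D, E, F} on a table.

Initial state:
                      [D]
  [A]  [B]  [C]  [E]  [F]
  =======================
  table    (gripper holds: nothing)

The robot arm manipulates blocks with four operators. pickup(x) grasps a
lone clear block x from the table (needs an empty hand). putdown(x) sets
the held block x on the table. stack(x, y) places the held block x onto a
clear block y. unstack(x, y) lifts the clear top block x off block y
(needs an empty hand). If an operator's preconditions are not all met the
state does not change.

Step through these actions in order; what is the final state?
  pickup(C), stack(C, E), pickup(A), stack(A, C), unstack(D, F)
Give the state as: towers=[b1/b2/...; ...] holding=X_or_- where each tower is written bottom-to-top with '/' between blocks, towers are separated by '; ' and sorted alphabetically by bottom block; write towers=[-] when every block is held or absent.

towers=[B; E/C/A; F] holding=D

step 1 (pickup(C)): towers=[A; B; E; F/D] holding=C
step 2 (stack(C, E)): towers=[A; B; E/C; F/D] holding=-
step 3 (pickup(A)): towers=[B; E/C; F/D] holding=A
step 4 (stack(A, C)): towers=[B; E/C/A; F/D] holding=-
step 5 (unstack(D, F)): towers=[B; E/C/A; F] holding=D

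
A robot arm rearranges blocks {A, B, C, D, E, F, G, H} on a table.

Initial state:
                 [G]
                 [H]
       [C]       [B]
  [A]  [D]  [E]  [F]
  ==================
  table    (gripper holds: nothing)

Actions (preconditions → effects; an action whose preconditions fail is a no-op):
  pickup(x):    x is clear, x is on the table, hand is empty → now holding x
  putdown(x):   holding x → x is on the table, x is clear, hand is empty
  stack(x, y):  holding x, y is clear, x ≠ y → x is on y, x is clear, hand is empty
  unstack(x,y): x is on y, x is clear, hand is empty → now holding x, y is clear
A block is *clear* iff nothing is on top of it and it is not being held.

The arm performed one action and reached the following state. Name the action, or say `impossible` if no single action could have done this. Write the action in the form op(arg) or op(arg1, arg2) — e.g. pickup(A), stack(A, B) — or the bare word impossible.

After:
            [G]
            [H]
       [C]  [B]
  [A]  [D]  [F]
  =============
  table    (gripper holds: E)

pickup(E)

target: towers=[A; D/C; F/B/H/G] holding=E
     unstack(G, H) → towers=[A; D/C; E; F/B/H] holding=G
         pickup(A) → towers=[D/C; E; F/B/H/G] holding=A
         pickup(E) → towers=[A; D/C; F/B/H/G] holding=E  ← match
     unstack(C, D) → towers=[A; D; E; F/B/H/G] holding=C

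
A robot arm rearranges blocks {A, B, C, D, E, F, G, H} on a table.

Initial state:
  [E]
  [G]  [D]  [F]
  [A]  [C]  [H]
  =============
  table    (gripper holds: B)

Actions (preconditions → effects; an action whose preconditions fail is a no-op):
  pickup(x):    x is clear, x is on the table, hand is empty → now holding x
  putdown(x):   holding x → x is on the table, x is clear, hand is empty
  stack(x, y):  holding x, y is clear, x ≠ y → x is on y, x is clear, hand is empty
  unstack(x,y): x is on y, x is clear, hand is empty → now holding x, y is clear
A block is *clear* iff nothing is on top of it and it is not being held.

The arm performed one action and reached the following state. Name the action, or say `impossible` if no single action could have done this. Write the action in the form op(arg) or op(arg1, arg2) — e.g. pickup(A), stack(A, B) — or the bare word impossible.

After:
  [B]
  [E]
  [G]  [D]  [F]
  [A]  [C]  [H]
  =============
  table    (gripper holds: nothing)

stack(B, E)

target: towers=[A/G/E/B; C/D; H/F] holding=-
        putdown(B) → towers=[A/G/E; B; C/D; H/F] holding=-
       stack(B, E) → towers=[A/G/E/B; C/D; H/F] holding=-  ← match
       stack(B, F) → towers=[A/G/E; C/D; H/F/B] holding=-
       stack(B, D) → towers=[A/G/E; C/D/B; H/F] holding=-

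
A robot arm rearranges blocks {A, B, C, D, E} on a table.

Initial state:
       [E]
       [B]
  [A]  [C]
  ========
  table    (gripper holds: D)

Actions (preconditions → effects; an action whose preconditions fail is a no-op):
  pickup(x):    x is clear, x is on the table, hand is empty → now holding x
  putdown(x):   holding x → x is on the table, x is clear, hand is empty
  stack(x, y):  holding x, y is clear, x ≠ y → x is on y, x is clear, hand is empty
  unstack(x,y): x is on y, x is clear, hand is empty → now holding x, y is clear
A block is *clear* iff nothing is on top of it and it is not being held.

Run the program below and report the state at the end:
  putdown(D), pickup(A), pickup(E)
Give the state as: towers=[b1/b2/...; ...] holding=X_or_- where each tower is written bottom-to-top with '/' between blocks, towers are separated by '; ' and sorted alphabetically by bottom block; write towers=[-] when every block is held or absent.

step 1 (putdown(D)): towers=[A; C/B/E; D] holding=-
step 2 (pickup(A)): towers=[C/B/E; D] holding=A
step 3 (pickup(E)) [no-op]: towers=[C/B/E; D] holding=A

towers=[C/B/E; D] holding=A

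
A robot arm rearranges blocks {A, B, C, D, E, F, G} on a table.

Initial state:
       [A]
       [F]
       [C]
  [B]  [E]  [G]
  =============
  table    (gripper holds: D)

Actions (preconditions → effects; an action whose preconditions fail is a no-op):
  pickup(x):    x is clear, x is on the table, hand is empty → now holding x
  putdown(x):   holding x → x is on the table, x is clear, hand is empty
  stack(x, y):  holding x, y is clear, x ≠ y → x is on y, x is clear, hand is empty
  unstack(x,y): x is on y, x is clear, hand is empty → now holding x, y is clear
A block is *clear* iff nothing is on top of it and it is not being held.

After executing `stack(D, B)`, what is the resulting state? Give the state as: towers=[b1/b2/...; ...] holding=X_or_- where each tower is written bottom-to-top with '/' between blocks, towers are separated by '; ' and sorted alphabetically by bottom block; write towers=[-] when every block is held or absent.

towers=[B/D; E/C/F/A; G] holding=-

before: towers=[B; E/C/F/A; G] holding=D
pre[stack(D, B)]: holding(D) ✓, clear(B) ✓, D≠B ✓
all met → apply stack(D, B)
after:  towers=[B/D; E/C/F/A; G] holding=-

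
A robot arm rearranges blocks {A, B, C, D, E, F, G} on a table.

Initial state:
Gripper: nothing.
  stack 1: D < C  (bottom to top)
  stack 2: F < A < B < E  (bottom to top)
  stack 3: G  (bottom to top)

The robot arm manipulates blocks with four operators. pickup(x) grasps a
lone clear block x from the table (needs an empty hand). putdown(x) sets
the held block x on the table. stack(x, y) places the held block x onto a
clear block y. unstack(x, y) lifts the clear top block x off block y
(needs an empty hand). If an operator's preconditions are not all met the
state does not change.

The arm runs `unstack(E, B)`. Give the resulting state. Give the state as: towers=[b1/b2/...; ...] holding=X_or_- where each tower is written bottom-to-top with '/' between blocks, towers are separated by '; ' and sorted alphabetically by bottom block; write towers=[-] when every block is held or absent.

towers=[D/C; F/A/B; G] holding=E

before: towers=[D/C; F/A/B/E; G] holding=-
pre[unstack(E, B)]: on(E,B) ok, clear(E) ok, handempty ok
all met → apply unstack(E, B)
after:  towers=[D/C; F/A/B; G] holding=E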